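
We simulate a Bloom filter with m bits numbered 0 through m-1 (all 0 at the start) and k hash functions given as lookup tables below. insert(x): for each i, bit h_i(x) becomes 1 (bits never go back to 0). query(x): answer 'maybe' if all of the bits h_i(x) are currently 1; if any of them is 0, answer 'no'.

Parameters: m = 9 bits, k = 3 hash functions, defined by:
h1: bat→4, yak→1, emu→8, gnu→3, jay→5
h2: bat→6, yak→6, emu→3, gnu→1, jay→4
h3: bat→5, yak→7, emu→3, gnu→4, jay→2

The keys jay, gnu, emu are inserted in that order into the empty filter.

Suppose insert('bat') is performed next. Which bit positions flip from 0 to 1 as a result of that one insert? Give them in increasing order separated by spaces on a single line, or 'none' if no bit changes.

Start: bits=000000000
After insert 'jay': sets bits 2 4 5 -> bits=001011000
After insert 'gnu': sets bits 1 3 4 -> bits=011111000
After insert 'emu': sets bits 3 8 -> bits=011111001
insert 'bat' would touch bits 4 5 6; currently bit4=1, bit5=1, bit6=0
Bits that are 0 among those (would change 0->1): 6

Answer: 6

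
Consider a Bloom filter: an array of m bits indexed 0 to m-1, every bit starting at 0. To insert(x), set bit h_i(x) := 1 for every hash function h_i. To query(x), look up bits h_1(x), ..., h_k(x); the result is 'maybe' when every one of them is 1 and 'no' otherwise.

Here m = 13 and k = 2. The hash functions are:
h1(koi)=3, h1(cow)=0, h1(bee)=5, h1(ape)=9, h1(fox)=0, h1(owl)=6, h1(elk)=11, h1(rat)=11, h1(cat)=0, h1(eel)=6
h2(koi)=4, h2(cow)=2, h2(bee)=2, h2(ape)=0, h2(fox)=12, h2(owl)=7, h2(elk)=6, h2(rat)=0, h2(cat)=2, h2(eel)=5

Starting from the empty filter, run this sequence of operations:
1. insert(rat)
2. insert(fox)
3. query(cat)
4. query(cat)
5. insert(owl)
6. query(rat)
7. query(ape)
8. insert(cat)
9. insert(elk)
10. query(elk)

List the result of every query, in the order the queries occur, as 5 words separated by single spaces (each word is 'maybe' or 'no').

Answer: no no maybe no maybe

Derivation:
Start: bits=0000000000000
Op 1: insert rat -> sets bits 0 11 -> bits=1000000000010
Op 2: insert fox -> sets bits 0 12 -> bits=1000000000011
Op 3: query cat -> checks bit0=1, bit2=0 (has a 0) -> no
Op 4: query cat -> checks bit0=1, bit2=0 (has a 0) -> no
Op 5: insert owl -> sets bits 6 7 -> bits=1000001100011
Op 6: query rat -> checks bit0=1, bit11=1 (all 1) -> maybe
Op 7: query ape -> checks bit0=1, bit9=0 (has a 0) -> no
Op 8: insert cat -> sets bits 0 2 -> bits=1010001100011
Op 9: insert elk -> sets bits 6 11 -> bits=1010001100011
Op 10: query elk -> checks bit6=1, bit11=1 (all 1) -> maybe
Query results in order: no no maybe no maybe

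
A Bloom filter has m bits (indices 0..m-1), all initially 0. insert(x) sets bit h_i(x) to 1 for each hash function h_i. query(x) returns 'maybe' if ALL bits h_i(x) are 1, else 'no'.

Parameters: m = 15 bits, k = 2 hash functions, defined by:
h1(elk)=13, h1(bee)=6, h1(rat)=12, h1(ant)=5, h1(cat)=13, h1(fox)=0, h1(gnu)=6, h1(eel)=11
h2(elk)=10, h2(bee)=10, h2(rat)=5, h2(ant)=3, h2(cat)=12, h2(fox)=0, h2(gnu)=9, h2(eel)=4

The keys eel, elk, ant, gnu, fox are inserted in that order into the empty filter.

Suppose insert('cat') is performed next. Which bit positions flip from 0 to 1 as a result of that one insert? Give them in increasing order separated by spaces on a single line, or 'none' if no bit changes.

Answer: 12

Derivation:
Start: bits=000000000000000
After insert 'eel': sets bits 4 11 -> bits=000010000001000
After insert 'elk': sets bits 10 13 -> bits=000010000011010
After insert 'ant': sets bits 3 5 -> bits=000111000011010
After insert 'gnu': sets bits 6 9 -> bits=000111100111010
After insert 'fox': sets bits 0 -> bits=100111100111010
insert 'cat' would touch bits 12 13; currently bit12=0, bit13=1
Bits that are 0 among those (would change 0->1): 12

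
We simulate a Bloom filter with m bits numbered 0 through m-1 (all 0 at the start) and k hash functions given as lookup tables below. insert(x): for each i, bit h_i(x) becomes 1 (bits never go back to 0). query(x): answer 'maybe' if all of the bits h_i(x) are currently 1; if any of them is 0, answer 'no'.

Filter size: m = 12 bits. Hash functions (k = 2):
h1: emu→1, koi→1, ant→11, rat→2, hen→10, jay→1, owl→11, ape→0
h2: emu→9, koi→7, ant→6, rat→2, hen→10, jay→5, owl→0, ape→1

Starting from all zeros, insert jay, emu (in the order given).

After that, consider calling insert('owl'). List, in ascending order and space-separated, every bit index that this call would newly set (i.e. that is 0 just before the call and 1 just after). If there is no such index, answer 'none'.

Answer: 0 11

Derivation:
Start: bits=000000000000
After insert 'jay': sets bits 1 5 -> bits=010001000000
After insert 'emu': sets bits 1 9 -> bits=010001000100
insert 'owl' would touch bits 0 11; currently bit0=0, bit11=0
Bits that are 0 among those (would change 0->1): 0 11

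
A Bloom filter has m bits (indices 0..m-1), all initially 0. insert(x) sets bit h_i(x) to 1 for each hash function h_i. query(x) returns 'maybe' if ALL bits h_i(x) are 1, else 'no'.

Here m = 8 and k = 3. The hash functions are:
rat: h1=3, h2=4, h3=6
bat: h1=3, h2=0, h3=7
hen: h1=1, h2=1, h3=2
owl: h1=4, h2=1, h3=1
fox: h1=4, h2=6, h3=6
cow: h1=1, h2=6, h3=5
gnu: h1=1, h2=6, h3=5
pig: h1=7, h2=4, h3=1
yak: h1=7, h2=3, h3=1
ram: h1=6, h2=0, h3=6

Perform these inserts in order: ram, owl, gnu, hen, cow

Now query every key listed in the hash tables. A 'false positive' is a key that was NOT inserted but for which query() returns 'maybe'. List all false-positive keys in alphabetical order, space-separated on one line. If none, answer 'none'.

Answer: fox

Derivation:
Start: bits=00000000
After insert 'ram': sets bits 0 6 -> bits=10000010
After insert 'owl': sets bits 1 4 -> bits=11001010
After insert 'gnu': sets bits 1 5 6 -> bits=11001110
After insert 'hen': sets bits 1 2 -> bits=11101110
After insert 'cow': sets bits 1 5 6 -> bits=11101110
Not inserted: bat fox pig rat yak — query each against bits=11101110:
query bat: checks bit0=1, bit3=0, bit7=0 (has a 0) -> no => not a false positive
query fox: checks bit4=1, bit6=1 (all 1) -> maybe => FALSE POSITIVE
query pig: checks bit1=1, bit4=1, bit7=0 (has a 0) -> no => not a false positive
query rat: checks bit3=0, bit4=1, bit6=1 (has a 0) -> no => not a false positive
query yak: checks bit1=1, bit3=0, bit7=0 (has a 0) -> no => not a false positive
False positives (alphabetical): fox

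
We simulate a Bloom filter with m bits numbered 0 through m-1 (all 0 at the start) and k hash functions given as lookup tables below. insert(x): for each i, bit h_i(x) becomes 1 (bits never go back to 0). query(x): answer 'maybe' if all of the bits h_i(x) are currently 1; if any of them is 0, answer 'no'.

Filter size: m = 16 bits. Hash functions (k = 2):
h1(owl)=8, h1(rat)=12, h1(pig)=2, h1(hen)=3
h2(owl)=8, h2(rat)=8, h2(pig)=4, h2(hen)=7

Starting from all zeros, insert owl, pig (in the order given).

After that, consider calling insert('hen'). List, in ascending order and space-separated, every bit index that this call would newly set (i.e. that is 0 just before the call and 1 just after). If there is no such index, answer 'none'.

Answer: 3 7

Derivation:
Start: bits=0000000000000000
After insert 'owl': sets bits 8 -> bits=0000000010000000
After insert 'pig': sets bits 2 4 -> bits=0010100010000000
insert 'hen' would touch bits 3 7; currently bit3=0, bit7=0
Bits that are 0 among those (would change 0->1): 3 7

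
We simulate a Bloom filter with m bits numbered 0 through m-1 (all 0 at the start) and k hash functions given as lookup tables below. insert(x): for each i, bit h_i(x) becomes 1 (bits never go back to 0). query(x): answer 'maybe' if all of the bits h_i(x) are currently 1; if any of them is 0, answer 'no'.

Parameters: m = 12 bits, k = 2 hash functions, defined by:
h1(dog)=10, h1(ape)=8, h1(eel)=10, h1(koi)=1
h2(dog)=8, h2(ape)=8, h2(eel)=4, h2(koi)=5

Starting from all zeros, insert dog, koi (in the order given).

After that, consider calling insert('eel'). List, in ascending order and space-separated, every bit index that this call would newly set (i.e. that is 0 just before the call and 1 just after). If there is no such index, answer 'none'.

Answer: 4

Derivation:
Start: bits=000000000000
After insert 'dog': sets bits 8 10 -> bits=000000001010
After insert 'koi': sets bits 1 5 -> bits=010001001010
insert 'eel' would touch bits 4 10; currently bit4=0, bit10=1
Bits that are 0 among those (would change 0->1): 4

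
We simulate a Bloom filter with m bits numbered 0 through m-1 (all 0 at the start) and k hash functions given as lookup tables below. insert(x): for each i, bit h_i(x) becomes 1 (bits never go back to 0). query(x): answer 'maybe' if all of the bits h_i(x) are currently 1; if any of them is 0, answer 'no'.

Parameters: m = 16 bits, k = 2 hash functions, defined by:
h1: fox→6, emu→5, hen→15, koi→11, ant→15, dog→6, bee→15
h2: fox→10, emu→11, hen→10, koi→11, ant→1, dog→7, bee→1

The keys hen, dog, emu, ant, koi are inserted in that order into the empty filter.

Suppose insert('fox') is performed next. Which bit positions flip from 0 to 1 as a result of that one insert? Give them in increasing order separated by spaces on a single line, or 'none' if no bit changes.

Answer: none

Derivation:
Start: bits=0000000000000000
After insert 'hen': sets bits 10 15 -> bits=0000000000100001
After insert 'dog': sets bits 6 7 -> bits=0000001100100001
After insert 'emu': sets bits 5 11 -> bits=0000011100110001
After insert 'ant': sets bits 1 15 -> bits=0100011100110001
After insert 'koi': sets bits 11 -> bits=0100011100110001
insert 'fox' would touch bits 6 10; currently bit6=1, bit10=1
Bits that are 0 among those (would change 0->1): none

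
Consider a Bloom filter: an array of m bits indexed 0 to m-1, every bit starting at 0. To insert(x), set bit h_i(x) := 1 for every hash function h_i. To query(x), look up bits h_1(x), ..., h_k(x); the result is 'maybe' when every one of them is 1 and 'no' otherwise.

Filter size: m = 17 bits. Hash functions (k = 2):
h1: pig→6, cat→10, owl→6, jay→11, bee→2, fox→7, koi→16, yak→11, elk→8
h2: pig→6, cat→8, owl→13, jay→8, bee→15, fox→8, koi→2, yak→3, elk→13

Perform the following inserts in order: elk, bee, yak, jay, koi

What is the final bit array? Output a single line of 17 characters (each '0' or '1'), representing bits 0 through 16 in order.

Start: bits=00000000000000000
After insert 'elk': sets bits 8 13 -> bits=00000000100001000
After insert 'bee': sets bits 2 15 -> bits=00100000100001010
After insert 'yak': sets bits 3 11 -> bits=00110000100101010
After insert 'jay': sets bits 8 11 -> bits=00110000100101010
After insert 'koi': sets bits 2 16 -> bits=00110000100101011

Answer: 00110000100101011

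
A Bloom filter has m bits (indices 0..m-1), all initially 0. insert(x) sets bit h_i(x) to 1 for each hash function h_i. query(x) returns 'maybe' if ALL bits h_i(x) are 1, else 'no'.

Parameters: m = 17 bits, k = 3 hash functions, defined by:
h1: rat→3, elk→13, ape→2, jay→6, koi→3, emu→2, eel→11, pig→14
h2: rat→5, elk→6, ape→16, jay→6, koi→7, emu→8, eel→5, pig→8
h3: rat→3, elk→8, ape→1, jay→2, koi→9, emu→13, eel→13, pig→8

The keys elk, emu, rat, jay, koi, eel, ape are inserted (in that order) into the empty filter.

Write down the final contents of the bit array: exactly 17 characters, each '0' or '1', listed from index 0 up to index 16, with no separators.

Start: bits=00000000000000000
After insert 'elk': sets bits 6 8 13 -> bits=00000010100001000
After insert 'emu': sets bits 2 8 13 -> bits=00100010100001000
After insert 'rat': sets bits 3 5 -> bits=00110110100001000
After insert 'jay': sets bits 2 6 -> bits=00110110100001000
After insert 'koi': sets bits 3 7 9 -> bits=00110111110001000
After insert 'eel': sets bits 5 11 13 -> bits=00110111110101000
After insert 'ape': sets bits 1 2 16 -> bits=01110111110101001

Answer: 01110111110101001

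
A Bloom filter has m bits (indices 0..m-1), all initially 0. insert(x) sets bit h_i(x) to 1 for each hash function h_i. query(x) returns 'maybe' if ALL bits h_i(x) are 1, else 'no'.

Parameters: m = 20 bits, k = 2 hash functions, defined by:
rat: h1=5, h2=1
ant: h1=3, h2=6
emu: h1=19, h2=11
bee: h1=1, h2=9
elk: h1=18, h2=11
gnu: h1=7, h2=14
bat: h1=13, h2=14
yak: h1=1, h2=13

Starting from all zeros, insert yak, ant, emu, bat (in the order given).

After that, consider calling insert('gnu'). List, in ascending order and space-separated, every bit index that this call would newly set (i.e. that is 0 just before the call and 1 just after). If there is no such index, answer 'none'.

Start: bits=00000000000000000000
After insert 'yak': sets bits 1 13 -> bits=01000000000001000000
After insert 'ant': sets bits 3 6 -> bits=01010010000001000000
After insert 'emu': sets bits 11 19 -> bits=01010010000101000001
After insert 'bat': sets bits 13 14 -> bits=01010010000101100001
insert 'gnu' would touch bits 7 14; currently bit7=0, bit14=1
Bits that are 0 among those (would change 0->1): 7

Answer: 7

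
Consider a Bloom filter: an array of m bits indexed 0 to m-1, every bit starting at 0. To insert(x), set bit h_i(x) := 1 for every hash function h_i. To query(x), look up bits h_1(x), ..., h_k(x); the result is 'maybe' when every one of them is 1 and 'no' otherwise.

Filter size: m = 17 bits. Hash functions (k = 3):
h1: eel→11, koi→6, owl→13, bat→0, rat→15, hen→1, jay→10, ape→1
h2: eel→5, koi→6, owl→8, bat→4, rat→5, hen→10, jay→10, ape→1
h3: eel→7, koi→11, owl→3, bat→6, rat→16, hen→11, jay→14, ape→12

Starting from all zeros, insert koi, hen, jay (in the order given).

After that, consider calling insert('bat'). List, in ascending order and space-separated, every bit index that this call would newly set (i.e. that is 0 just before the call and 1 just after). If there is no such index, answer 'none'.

Answer: 0 4

Derivation:
Start: bits=00000000000000000
After insert 'koi': sets bits 6 11 -> bits=00000010000100000
After insert 'hen': sets bits 1 10 11 -> bits=01000010001100000
After insert 'jay': sets bits 10 14 -> bits=01000010001100100
insert 'bat' would touch bits 0 4 6; currently bit0=0, bit4=0, bit6=1
Bits that are 0 among those (would change 0->1): 0 4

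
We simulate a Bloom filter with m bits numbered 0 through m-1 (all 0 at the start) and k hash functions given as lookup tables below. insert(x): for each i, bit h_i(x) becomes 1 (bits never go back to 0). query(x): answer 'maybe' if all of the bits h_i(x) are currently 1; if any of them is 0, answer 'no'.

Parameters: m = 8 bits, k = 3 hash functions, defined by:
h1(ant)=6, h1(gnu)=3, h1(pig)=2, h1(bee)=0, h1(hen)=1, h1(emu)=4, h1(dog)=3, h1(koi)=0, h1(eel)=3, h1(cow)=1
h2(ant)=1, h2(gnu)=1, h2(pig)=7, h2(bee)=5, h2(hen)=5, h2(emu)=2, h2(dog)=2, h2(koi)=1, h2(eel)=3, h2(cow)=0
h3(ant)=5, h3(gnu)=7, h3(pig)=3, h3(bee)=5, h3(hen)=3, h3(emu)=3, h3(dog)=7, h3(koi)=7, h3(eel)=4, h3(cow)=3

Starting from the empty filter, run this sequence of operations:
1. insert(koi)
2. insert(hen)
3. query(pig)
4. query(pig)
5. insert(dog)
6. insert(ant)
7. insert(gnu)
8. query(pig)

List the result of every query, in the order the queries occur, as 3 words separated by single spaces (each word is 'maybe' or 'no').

Start: bits=00000000
Op 1: insert koi -> sets bits 0 1 7 -> bits=11000001
Op 2: insert hen -> sets bits 1 3 5 -> bits=11010101
Op 3: query pig -> checks bit2=0, bit3=1, bit7=1 (has a 0) -> no
Op 4: query pig -> checks bit2=0, bit3=1, bit7=1 (has a 0) -> no
Op 5: insert dog -> sets bits 2 3 7 -> bits=11110101
Op 6: insert ant -> sets bits 1 5 6 -> bits=11110111
Op 7: insert gnu -> sets bits 1 3 7 -> bits=11110111
Op 8: query pig -> checks bit2=1, bit3=1, bit7=1 (all 1) -> maybe
Query results in order: no no maybe

Answer: no no maybe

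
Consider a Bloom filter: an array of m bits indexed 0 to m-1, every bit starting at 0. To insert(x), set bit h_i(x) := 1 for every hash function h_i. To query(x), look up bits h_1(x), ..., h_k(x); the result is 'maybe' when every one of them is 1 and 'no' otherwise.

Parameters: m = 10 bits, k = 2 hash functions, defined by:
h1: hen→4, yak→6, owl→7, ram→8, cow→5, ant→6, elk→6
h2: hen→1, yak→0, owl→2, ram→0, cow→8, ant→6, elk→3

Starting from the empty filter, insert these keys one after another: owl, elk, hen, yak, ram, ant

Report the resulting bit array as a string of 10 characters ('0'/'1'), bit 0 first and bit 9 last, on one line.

Answer: 1111101110

Derivation:
Start: bits=0000000000
After insert 'owl': sets bits 2 7 -> bits=0010000100
After insert 'elk': sets bits 3 6 -> bits=0011001100
After insert 'hen': sets bits 1 4 -> bits=0111101100
After insert 'yak': sets bits 0 6 -> bits=1111101100
After insert 'ram': sets bits 0 8 -> bits=1111101110
After insert 'ant': sets bits 6 -> bits=1111101110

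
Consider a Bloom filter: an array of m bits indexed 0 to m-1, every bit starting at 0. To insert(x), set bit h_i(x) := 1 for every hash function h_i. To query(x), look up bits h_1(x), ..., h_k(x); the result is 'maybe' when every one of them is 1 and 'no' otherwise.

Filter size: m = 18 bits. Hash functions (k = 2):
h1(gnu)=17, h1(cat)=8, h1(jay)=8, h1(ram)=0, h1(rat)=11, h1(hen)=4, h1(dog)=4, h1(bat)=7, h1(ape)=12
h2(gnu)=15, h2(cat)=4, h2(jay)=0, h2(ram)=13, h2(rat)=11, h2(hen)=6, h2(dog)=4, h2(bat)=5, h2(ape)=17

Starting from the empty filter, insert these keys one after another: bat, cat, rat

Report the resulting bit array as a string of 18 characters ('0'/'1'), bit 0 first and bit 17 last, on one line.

Start: bits=000000000000000000
After insert 'bat': sets bits 5 7 -> bits=000001010000000000
After insert 'cat': sets bits 4 8 -> bits=000011011000000000
After insert 'rat': sets bits 11 -> bits=000011011001000000

Answer: 000011011001000000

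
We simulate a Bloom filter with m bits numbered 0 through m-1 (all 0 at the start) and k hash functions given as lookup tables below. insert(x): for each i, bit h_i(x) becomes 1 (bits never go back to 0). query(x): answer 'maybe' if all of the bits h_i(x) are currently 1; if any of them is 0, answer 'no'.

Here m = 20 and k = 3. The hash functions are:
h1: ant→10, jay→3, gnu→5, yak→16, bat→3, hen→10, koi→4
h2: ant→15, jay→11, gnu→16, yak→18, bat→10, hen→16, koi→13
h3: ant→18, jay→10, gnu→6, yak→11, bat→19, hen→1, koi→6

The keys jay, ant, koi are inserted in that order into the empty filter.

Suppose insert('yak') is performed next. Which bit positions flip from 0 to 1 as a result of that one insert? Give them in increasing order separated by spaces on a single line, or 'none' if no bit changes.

Answer: 16

Derivation:
Start: bits=00000000000000000000
After insert 'jay': sets bits 3 10 11 -> bits=00010000001100000000
After insert 'ant': sets bits 10 15 18 -> bits=00010000001100010010
After insert 'koi': sets bits 4 6 13 -> bits=00011010001101010010
insert 'yak' would touch bits 11 16 18; currently bit11=1, bit16=0, bit18=1
Bits that are 0 among those (would change 0->1): 16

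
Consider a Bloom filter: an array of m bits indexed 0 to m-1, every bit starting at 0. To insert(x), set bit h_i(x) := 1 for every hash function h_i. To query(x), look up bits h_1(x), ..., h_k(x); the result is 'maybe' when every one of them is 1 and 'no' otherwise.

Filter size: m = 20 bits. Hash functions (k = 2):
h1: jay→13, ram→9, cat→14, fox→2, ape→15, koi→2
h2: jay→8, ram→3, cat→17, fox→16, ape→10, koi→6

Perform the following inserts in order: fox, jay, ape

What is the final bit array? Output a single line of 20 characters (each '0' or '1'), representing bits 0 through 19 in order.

Start: bits=00000000000000000000
After insert 'fox': sets bits 2 16 -> bits=00100000000000001000
After insert 'jay': sets bits 8 13 -> bits=00100000100001001000
After insert 'ape': sets bits 10 15 -> bits=00100000101001011000

Answer: 00100000101001011000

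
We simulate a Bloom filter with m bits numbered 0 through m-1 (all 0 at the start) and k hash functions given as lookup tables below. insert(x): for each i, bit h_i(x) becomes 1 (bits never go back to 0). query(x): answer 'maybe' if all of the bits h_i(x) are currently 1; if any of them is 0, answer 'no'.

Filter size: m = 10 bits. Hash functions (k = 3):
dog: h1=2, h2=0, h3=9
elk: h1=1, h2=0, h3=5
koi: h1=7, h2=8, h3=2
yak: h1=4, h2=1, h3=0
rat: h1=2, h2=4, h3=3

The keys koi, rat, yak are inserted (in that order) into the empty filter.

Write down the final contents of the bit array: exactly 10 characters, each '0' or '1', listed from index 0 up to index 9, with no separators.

Answer: 1111100110

Derivation:
Start: bits=0000000000
After insert 'koi': sets bits 2 7 8 -> bits=0010000110
After insert 'rat': sets bits 2 3 4 -> bits=0011100110
After insert 'yak': sets bits 0 1 4 -> bits=1111100110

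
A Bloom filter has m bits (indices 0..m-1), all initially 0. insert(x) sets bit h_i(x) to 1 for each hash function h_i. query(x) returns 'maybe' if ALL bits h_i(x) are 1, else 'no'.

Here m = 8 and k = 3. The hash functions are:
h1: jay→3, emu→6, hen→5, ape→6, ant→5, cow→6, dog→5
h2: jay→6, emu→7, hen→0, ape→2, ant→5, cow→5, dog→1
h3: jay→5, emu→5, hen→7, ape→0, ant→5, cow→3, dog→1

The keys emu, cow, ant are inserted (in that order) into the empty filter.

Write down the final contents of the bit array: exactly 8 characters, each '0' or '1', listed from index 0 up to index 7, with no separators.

Start: bits=00000000
After insert 'emu': sets bits 5 6 7 -> bits=00000111
After insert 'cow': sets bits 3 5 6 -> bits=00010111
After insert 'ant': sets bits 5 -> bits=00010111

Answer: 00010111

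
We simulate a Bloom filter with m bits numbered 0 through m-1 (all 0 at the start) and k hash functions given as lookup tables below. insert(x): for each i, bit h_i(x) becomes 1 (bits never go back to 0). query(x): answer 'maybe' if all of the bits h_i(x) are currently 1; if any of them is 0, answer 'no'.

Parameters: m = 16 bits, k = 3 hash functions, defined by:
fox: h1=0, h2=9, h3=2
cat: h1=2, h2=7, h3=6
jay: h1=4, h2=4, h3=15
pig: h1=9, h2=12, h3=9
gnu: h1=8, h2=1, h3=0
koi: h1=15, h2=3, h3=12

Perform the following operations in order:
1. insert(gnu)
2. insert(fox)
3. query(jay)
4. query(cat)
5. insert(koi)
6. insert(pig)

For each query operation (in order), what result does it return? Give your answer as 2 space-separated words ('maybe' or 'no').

Start: bits=0000000000000000
Op 1: insert gnu -> sets bits 0 1 8 -> bits=1100000010000000
Op 2: insert fox -> sets bits 0 2 9 -> bits=1110000011000000
Op 3: query jay -> checks bit4=0, bit15=0 (has a 0) -> no
Op 4: query cat -> checks bit2=1, bit6=0, bit7=0 (has a 0) -> no
Op 5: insert koi -> sets bits 3 12 15 -> bits=1111000011001001
Op 6: insert pig -> sets bits 9 12 -> bits=1111000011001001
Query results in order: no no

Answer: no no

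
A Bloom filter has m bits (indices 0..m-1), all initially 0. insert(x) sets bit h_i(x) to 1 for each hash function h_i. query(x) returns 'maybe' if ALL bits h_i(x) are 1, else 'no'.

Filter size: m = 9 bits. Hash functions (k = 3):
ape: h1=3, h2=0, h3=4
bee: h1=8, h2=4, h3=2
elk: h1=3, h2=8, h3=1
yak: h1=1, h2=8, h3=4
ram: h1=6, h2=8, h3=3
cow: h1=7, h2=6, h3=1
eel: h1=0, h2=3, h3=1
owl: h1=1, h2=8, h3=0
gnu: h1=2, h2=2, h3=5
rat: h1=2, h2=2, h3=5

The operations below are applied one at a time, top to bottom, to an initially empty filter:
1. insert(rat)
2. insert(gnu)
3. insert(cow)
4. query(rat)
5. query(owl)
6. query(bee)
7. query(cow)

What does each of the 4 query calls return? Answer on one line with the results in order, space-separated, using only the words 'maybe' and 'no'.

Start: bits=000000000
Op 1: insert rat -> sets bits 2 5 -> bits=001001000
Op 2: insert gnu -> sets bits 2 5 -> bits=001001000
Op 3: insert cow -> sets bits 1 6 7 -> bits=011001110
Op 4: query rat -> checks bit2=1, bit5=1 (all 1) -> maybe
Op 5: query owl -> checks bit0=0, bit1=1, bit8=0 (has a 0) -> no
Op 6: query bee -> checks bit2=1, bit4=0, bit8=0 (has a 0) -> no
Op 7: query cow -> checks bit1=1, bit6=1, bit7=1 (all 1) -> maybe
Query results in order: maybe no no maybe

Answer: maybe no no maybe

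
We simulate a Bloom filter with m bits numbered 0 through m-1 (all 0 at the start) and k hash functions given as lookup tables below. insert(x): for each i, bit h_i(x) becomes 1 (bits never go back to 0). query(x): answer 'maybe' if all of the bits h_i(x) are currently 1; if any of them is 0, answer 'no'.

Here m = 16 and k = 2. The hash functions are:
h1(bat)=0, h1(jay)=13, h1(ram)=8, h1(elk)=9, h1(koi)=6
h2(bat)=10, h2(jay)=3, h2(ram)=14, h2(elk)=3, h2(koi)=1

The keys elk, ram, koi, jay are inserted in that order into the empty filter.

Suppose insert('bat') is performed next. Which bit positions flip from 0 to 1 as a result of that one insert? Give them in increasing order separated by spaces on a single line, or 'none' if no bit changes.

Answer: 0 10

Derivation:
Start: bits=0000000000000000
After insert 'elk': sets bits 3 9 -> bits=0001000001000000
After insert 'ram': sets bits 8 14 -> bits=0001000011000010
After insert 'koi': sets bits 1 6 -> bits=0101001011000010
After insert 'jay': sets bits 3 13 -> bits=0101001011000110
insert 'bat' would touch bits 0 10; currently bit0=0, bit10=0
Bits that are 0 among those (would change 0->1): 0 10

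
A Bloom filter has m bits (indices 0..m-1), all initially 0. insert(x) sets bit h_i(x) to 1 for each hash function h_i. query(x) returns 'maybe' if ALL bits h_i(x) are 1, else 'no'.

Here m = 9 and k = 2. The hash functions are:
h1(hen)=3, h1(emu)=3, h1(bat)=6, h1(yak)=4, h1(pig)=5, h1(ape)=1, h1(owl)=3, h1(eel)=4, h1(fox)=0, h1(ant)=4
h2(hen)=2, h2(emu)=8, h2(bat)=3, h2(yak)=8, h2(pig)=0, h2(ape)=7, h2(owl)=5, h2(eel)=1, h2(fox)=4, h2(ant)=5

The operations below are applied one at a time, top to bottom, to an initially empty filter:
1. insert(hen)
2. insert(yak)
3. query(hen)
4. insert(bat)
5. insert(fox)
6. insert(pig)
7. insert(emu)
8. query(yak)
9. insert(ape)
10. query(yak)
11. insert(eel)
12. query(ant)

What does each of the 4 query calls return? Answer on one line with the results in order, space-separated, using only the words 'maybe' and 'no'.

Answer: maybe maybe maybe maybe

Derivation:
Start: bits=000000000
Op 1: insert hen -> sets bits 2 3 -> bits=001100000
Op 2: insert yak -> sets bits 4 8 -> bits=001110001
Op 3: query hen -> checks bit2=1, bit3=1 (all 1) -> maybe
Op 4: insert bat -> sets bits 3 6 -> bits=001110101
Op 5: insert fox -> sets bits 0 4 -> bits=101110101
Op 6: insert pig -> sets bits 0 5 -> bits=101111101
Op 7: insert emu -> sets bits 3 8 -> bits=101111101
Op 8: query yak -> checks bit4=1, bit8=1 (all 1) -> maybe
Op 9: insert ape -> sets bits 1 7 -> bits=111111111
Op 10: query yak -> checks bit4=1, bit8=1 (all 1) -> maybe
Op 11: insert eel -> sets bits 1 4 -> bits=111111111
Op 12: query ant -> checks bit4=1, bit5=1 (all 1) -> maybe
Query results in order: maybe maybe maybe maybe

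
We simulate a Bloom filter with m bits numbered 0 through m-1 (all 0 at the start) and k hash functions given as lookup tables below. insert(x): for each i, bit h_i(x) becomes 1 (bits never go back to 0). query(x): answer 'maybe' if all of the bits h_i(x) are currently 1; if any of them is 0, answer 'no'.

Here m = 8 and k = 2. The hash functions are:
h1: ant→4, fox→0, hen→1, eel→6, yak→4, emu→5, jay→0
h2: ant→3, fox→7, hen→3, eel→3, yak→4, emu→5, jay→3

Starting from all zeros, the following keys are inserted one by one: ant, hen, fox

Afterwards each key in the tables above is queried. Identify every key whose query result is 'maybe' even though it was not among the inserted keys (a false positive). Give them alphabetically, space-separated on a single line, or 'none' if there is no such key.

Start: bits=00000000
After insert 'ant': sets bits 3 4 -> bits=00011000
After insert 'hen': sets bits 1 3 -> bits=01011000
After insert 'fox': sets bits 0 7 -> bits=11011001
Not inserted: eel emu jay yak — query each against bits=11011001:
query eel: checks bit3=1, bit6=0 (has a 0) -> no => not a false positive
query emu: checks bit5=0 (has a 0) -> no => not a false positive
query jay: checks bit0=1, bit3=1 (all 1) -> maybe => FALSE POSITIVE
query yak: checks bit4=1 (all 1) -> maybe => FALSE POSITIVE
False positives (alphabetical): jay yak

Answer: jay yak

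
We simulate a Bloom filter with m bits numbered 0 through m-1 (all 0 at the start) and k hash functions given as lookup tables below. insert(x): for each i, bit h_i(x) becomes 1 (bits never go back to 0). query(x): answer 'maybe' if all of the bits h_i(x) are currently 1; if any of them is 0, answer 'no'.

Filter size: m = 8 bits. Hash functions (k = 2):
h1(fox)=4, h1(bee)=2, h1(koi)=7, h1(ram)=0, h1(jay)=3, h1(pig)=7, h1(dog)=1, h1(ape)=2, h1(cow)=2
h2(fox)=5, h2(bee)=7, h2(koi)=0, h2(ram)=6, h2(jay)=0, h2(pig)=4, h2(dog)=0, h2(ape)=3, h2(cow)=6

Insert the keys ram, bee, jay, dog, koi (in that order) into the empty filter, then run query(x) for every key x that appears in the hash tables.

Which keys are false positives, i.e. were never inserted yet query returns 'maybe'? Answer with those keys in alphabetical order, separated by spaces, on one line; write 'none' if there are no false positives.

Start: bits=00000000
After insert 'ram': sets bits 0 6 -> bits=10000010
After insert 'bee': sets bits 2 7 -> bits=10100011
After insert 'jay': sets bits 0 3 -> bits=10110011
After insert 'dog': sets bits 0 1 -> bits=11110011
After insert 'koi': sets bits 0 7 -> bits=11110011
Not inserted: ape cow fox pig — query each against bits=11110011:
query ape: checks bit2=1, bit3=1 (all 1) -> maybe => FALSE POSITIVE
query cow: checks bit2=1, bit6=1 (all 1) -> maybe => FALSE POSITIVE
query fox: checks bit4=0, bit5=0 (has a 0) -> no => not a false positive
query pig: checks bit4=0, bit7=1 (has a 0) -> no => not a false positive
False positives (alphabetical): ape cow

Answer: ape cow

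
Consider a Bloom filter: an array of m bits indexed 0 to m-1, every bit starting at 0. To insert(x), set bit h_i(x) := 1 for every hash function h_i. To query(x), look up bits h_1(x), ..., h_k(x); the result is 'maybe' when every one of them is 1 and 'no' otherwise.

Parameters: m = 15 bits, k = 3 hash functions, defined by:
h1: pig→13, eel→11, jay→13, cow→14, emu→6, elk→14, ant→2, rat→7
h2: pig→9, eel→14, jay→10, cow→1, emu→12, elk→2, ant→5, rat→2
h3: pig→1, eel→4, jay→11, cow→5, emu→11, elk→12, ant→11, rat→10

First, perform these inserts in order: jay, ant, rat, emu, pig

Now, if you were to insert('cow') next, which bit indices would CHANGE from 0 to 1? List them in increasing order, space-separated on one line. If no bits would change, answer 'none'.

Start: bits=000000000000000
After insert 'jay': sets bits 10 11 13 -> bits=000000000011010
After insert 'ant': sets bits 2 5 11 -> bits=001001000011010
After insert 'rat': sets bits 2 7 10 -> bits=001001010011010
After insert 'emu': sets bits 6 11 12 -> bits=001001110011110
After insert 'pig': sets bits 1 9 13 -> bits=011001110111110
insert 'cow' would touch bits 1 5 14; currently bit1=1, bit5=1, bit14=0
Bits that are 0 among those (would change 0->1): 14

Answer: 14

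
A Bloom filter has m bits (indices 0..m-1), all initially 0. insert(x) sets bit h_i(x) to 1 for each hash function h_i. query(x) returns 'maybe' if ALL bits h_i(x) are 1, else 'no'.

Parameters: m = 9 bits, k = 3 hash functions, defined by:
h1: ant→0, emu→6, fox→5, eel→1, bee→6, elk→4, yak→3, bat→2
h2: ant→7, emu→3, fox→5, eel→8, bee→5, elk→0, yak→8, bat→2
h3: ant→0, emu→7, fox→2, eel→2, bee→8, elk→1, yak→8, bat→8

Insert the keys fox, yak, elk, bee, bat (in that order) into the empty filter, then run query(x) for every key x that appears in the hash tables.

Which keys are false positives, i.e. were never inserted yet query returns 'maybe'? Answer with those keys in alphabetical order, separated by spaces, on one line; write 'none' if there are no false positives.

Start: bits=000000000
After insert 'fox': sets bits 2 5 -> bits=001001000
After insert 'yak': sets bits 3 8 -> bits=001101001
After insert 'elk': sets bits 0 1 4 -> bits=111111001
After insert 'bee': sets bits 5 6 8 -> bits=111111101
After insert 'bat': sets bits 2 8 -> bits=111111101
Not inserted: ant eel emu — query each against bits=111111101:
query ant: checks bit0=1, bit7=0 (has a 0) -> no => not a false positive
query eel: checks bit1=1, bit2=1, bit8=1 (all 1) -> maybe => FALSE POSITIVE
query emu: checks bit3=1, bit6=1, bit7=0 (has a 0) -> no => not a false positive
False positives (alphabetical): eel

Answer: eel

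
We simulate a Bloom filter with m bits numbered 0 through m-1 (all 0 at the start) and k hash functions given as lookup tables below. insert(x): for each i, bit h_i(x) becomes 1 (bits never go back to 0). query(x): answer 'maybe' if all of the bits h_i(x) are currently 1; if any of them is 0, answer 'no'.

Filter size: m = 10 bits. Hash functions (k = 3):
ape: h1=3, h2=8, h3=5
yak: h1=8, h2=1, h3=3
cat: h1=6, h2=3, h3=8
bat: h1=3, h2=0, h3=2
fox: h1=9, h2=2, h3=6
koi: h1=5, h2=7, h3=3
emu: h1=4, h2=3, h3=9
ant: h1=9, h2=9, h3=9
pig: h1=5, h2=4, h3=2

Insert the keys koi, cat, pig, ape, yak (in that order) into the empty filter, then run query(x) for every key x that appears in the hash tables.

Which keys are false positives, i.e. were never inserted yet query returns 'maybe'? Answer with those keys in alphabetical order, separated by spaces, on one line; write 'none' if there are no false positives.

Answer: none

Derivation:
Start: bits=0000000000
After insert 'koi': sets bits 3 5 7 -> bits=0001010100
After insert 'cat': sets bits 3 6 8 -> bits=0001011110
After insert 'pig': sets bits 2 4 5 -> bits=0011111110
After insert 'ape': sets bits 3 5 8 -> bits=0011111110
After insert 'yak': sets bits 1 3 8 -> bits=0111111110
Not inserted: ant bat emu fox — query each against bits=0111111110:
query ant: checks bit9=0 (has a 0) -> no => not a false positive
query bat: checks bit0=0, bit2=1, bit3=1 (has a 0) -> no => not a false positive
query emu: checks bit3=1, bit4=1, bit9=0 (has a 0) -> no => not a false positive
query fox: checks bit2=1, bit6=1, bit9=0 (has a 0) -> no => not a false positive
False positives (alphabetical): none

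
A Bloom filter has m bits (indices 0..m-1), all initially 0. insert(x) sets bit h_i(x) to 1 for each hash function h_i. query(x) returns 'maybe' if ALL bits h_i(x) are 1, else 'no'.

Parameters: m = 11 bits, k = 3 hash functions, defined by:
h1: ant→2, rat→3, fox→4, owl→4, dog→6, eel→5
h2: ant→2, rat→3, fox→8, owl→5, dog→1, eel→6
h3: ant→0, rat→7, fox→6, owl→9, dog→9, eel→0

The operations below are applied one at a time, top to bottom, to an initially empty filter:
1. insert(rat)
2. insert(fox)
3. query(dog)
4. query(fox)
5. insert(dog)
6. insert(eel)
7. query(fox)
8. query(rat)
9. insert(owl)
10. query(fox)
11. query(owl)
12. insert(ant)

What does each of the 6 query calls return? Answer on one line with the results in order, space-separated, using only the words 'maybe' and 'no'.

Start: bits=00000000000
Op 1: insert rat -> sets bits 3 7 -> bits=00010001000
Op 2: insert fox -> sets bits 4 6 8 -> bits=00011011100
Op 3: query dog -> checks bit1=0, bit6=1, bit9=0 (has a 0) -> no
Op 4: query fox -> checks bit4=1, bit6=1, bit8=1 (all 1) -> maybe
Op 5: insert dog -> sets bits 1 6 9 -> bits=01011011110
Op 6: insert eel -> sets bits 0 5 6 -> bits=11011111110
Op 7: query fox -> checks bit4=1, bit6=1, bit8=1 (all 1) -> maybe
Op 8: query rat -> checks bit3=1, bit7=1 (all 1) -> maybe
Op 9: insert owl -> sets bits 4 5 9 -> bits=11011111110
Op 10: query fox -> checks bit4=1, bit6=1, bit8=1 (all 1) -> maybe
Op 11: query owl -> checks bit4=1, bit5=1, bit9=1 (all 1) -> maybe
Op 12: insert ant -> sets bits 0 2 -> bits=11111111110
Query results in order: no maybe maybe maybe maybe maybe

Answer: no maybe maybe maybe maybe maybe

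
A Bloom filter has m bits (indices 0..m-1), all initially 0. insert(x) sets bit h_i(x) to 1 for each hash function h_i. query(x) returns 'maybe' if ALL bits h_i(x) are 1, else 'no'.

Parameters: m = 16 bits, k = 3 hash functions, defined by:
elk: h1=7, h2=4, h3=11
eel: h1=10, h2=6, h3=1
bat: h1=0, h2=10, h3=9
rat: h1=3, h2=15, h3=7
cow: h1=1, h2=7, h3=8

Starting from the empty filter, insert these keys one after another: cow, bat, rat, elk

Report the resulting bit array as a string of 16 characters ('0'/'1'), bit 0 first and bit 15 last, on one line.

Answer: 1101100111110001

Derivation:
Start: bits=0000000000000000
After insert 'cow': sets bits 1 7 8 -> bits=0100000110000000
After insert 'bat': sets bits 0 9 10 -> bits=1100000111100000
After insert 'rat': sets bits 3 7 15 -> bits=1101000111100001
After insert 'elk': sets bits 4 7 11 -> bits=1101100111110001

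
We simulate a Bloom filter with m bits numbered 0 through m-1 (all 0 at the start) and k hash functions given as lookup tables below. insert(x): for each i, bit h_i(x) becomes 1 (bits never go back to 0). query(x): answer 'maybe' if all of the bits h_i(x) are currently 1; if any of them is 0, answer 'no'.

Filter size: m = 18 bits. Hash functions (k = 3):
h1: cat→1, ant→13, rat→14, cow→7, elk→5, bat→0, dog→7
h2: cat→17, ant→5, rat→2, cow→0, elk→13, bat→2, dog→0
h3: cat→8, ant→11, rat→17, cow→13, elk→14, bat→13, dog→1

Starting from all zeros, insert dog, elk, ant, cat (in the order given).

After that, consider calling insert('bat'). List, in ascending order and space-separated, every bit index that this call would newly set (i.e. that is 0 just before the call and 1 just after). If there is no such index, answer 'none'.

Start: bits=000000000000000000
After insert 'dog': sets bits 0 1 7 -> bits=110000010000000000
After insert 'elk': sets bits 5 13 14 -> bits=110001010000011000
After insert 'ant': sets bits 5 11 13 -> bits=110001010001011000
After insert 'cat': sets bits 1 8 17 -> bits=110001011001011001
insert 'bat' would touch bits 0 2 13; currently bit0=1, bit2=0, bit13=1
Bits that are 0 among those (would change 0->1): 2

Answer: 2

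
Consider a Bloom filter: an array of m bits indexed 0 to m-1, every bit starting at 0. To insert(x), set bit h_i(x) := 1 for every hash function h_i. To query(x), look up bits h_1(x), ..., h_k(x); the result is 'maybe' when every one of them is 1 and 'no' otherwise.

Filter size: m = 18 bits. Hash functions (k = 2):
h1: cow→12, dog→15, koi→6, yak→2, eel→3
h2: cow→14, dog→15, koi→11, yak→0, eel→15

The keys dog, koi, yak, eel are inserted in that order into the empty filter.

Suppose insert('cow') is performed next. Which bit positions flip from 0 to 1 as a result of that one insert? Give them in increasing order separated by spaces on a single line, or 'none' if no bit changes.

Answer: 12 14

Derivation:
Start: bits=000000000000000000
After insert 'dog': sets bits 15 -> bits=000000000000000100
After insert 'koi': sets bits 6 11 -> bits=000000100001000100
After insert 'yak': sets bits 0 2 -> bits=101000100001000100
After insert 'eel': sets bits 3 15 -> bits=101100100001000100
insert 'cow' would touch bits 12 14; currently bit12=0, bit14=0
Bits that are 0 among those (would change 0->1): 12 14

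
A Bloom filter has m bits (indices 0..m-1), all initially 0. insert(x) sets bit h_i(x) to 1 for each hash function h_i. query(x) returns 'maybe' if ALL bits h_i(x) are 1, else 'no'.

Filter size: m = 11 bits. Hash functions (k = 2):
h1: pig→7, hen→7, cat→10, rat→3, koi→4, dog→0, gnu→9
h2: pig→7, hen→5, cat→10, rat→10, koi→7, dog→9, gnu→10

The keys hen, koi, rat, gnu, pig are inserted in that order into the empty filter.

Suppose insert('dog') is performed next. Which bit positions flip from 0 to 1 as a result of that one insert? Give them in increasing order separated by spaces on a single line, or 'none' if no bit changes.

Start: bits=00000000000
After insert 'hen': sets bits 5 7 -> bits=00000101000
After insert 'koi': sets bits 4 7 -> bits=00001101000
After insert 'rat': sets bits 3 10 -> bits=00011101001
After insert 'gnu': sets bits 9 10 -> bits=00011101011
After insert 'pig': sets bits 7 -> bits=00011101011
insert 'dog' would touch bits 0 9; currently bit0=0, bit9=1
Bits that are 0 among those (would change 0->1): 0

Answer: 0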